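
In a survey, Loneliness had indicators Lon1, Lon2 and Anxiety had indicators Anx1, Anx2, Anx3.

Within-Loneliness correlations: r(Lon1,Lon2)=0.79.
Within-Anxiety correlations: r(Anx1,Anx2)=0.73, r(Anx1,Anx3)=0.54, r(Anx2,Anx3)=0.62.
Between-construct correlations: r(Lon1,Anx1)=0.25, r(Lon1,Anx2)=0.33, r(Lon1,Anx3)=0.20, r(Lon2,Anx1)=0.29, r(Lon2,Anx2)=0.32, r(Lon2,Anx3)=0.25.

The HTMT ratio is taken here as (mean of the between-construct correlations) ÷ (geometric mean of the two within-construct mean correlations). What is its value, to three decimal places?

Mean between = 1.64/6 = 0.2733.
Mean within-Lon = 0.79/1 = 0.7900; mean within-Anx = 1.89/3 = 0.6300.
Geometric mean = √(0.7900 × 0.6300) = 0.7055.
HTMT = 0.2733 / 0.7055 = 0.387.

0.387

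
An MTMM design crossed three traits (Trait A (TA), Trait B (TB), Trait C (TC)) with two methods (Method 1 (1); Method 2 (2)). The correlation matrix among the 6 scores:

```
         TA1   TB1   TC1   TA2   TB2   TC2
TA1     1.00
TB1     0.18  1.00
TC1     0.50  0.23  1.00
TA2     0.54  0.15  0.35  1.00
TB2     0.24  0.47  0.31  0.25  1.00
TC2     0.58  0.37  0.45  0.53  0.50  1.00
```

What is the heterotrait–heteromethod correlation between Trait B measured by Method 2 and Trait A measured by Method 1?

0.24

Different traits and methods: r(TB2, TA1) = 0.24.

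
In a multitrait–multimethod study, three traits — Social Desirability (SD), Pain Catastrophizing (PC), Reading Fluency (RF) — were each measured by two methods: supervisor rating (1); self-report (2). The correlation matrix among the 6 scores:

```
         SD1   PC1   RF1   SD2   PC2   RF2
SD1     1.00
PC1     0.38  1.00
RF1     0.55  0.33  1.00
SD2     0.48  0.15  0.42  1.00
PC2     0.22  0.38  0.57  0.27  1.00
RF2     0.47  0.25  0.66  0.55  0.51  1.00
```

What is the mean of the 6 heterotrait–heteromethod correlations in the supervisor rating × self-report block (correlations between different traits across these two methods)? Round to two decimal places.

0.35

HTHM values (method 1 × method 2): 0.22, 0.47, 0.15, 0.25, 0.42, 0.57; mean = 2.08/6 = 0.35.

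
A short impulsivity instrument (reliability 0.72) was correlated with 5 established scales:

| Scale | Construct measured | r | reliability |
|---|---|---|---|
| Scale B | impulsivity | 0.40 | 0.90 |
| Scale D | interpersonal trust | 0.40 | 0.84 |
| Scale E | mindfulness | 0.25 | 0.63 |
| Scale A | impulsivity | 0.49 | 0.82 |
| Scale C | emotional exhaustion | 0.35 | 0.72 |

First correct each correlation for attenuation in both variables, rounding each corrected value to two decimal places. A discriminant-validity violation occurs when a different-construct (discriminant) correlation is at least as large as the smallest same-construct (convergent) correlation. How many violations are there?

1

Disattenuated r (r / √(r_scale · r_new)):
  Scale B (conv): 0.40 / √(0.90·0.72) = 0.50
  Scale D (disc): 0.40 / √(0.84·0.72) = 0.51
  Scale E (disc): 0.25 / √(0.63·0.72) = 0.37
  Scale A (conv): 0.49 / √(0.82·0.72) = 0.64
  Scale C (disc): 0.35 / √(0.72·0.72) = 0.49
Smallest convergent = 0.50. Discriminant values: 0.51, 0.37, 0.49; count ≥ 0.50 → 1.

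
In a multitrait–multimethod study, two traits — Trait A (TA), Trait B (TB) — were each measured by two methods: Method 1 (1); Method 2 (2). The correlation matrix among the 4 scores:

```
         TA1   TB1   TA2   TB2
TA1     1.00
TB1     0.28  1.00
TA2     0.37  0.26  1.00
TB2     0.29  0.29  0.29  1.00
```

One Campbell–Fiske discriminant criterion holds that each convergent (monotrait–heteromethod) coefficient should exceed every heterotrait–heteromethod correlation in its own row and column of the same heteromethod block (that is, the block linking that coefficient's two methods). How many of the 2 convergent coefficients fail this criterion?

Convergent coefficients and their comparison sets:
TA (methods 1·2): 0.37 vs {0.29, 0.26} → pass.
TB (methods 1·2): 0.29 vs {0.26, 0.29} → fail.
1 of 2 fail.

1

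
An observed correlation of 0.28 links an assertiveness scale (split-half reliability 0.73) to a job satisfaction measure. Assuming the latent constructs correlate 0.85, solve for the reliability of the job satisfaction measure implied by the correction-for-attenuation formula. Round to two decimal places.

0.15

r_true = r_obs / √(r_xx · r_yy) ⇒ 0.85 = 0.28 / √(0.73 · r_yy).
√(0.73 · r_yy) = 0.28 / 0.85 = 0.3294; 0.73 · r_yy = 0.1085; r_yy = 0.1085 / 0.73 ≈ 0.15.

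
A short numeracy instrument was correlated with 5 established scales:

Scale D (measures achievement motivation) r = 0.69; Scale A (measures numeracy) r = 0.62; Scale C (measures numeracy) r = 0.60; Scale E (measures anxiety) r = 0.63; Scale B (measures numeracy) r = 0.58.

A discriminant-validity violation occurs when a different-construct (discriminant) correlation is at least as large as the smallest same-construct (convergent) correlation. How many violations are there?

2

Convergent (same construct = numeracy): Scale A, Scale C, Scale B.
Smallest convergent = 0.58. Discriminant values: 0.69, 0.63; count ≥ 0.58 → 2.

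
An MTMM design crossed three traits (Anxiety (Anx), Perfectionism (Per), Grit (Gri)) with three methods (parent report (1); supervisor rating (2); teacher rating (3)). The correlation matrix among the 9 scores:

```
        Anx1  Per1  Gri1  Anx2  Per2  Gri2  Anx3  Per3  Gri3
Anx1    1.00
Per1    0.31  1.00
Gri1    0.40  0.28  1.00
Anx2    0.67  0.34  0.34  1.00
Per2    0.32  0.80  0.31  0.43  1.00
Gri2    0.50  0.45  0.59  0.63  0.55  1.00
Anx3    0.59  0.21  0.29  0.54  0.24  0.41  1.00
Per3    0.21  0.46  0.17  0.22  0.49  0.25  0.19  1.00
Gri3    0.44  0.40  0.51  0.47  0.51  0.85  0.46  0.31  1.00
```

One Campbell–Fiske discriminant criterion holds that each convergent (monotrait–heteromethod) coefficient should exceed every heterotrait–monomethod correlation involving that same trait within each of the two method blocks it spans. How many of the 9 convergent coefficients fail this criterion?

3

Checking each validity diagonal entry against its comparison values:
Anx (methods 1·2): 0.67 vs {0.31, 0.43, 0.40, 0.63} → pass.
Anx (methods 1·3): 0.59 vs {0.31, 0.19, 0.40, 0.46} → pass.
Anx (methods 2·3): 0.54 vs {0.43, 0.19, 0.63, 0.46} → fail.
Per (methods 1·2): 0.80 vs {0.31, 0.43, 0.28, 0.55} → pass.
Per (methods 1·3): 0.46 vs {0.31, 0.19, 0.28, 0.31} → pass.
Per (methods 2·3): 0.49 vs {0.43, 0.19, 0.55, 0.31} → fail.
Gri (methods 1·2): 0.59 vs {0.40, 0.63, 0.28, 0.55} → fail.
Gri (methods 1·3): 0.51 vs {0.40, 0.46, 0.28, 0.31} → pass.
Gri (methods 2·3): 0.85 vs {0.63, 0.46, 0.55, 0.31} → pass.
3 of 9 fail.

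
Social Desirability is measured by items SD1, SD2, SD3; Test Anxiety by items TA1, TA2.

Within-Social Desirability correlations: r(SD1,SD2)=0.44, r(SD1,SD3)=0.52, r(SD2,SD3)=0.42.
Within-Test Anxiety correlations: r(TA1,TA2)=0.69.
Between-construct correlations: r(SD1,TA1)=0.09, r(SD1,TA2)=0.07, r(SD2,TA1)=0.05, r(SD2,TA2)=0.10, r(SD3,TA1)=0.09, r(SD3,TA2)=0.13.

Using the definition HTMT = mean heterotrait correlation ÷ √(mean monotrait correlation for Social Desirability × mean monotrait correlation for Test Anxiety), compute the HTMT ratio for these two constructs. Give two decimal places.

0.16

Mean heterotrait r = 0.53/6 = 0.0883.
Mean within-SD = 1.38/3 = 0.4600; mean within-TA = 0.69/1 = 0.6900.
Geometric mean = √(0.4600 × 0.6900) = 0.5634.
HTMT = 0.0883 / 0.5634 = 0.16.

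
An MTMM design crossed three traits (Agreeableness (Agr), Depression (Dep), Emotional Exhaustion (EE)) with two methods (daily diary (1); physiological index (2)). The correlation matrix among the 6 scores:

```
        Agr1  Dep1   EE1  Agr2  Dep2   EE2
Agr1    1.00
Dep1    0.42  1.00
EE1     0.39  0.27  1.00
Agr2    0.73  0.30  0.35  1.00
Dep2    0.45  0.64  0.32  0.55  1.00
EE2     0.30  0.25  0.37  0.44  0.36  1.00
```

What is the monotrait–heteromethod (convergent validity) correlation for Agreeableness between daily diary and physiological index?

Same trait (Agr), different methods: r(Agr1, Agr2) = 0.73.

0.73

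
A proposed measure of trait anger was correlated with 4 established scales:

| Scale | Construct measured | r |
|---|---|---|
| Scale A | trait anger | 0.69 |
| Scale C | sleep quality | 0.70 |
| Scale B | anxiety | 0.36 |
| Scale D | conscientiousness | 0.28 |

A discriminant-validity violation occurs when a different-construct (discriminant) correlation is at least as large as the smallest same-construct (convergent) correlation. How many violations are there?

Convergent (same construct = trait anger): Scale A.
Smallest convergent = 0.69. Discriminant values: 0.70, 0.36, 0.28; count ≥ 0.69 → 1.

1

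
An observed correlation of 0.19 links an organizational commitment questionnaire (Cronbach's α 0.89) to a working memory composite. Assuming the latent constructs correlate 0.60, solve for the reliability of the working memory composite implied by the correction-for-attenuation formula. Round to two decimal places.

r_true = r_obs / √(r_xx · r_yy) ⇒ 0.60 = 0.19 / √(0.89 · r_yy).
√(0.89 · r_yy) = 0.19 / 0.60 = 0.3167; 0.89 · r_yy = 0.1003; r_yy = 0.1003 / 0.89 ≈ 0.11.

0.11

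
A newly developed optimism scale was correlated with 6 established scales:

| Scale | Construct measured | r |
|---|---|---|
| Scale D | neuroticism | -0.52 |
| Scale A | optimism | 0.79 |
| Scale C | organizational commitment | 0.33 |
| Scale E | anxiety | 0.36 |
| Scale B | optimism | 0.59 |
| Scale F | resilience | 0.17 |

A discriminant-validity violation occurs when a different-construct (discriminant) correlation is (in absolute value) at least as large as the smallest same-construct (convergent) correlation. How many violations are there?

Convergent (same construct = optimism): Scale A, Scale B.
Smallest convergent = 0.59. Discriminant |r|: 0.52, 0.33, 0.36, 0.17; count ≥ 0.59 → 0.

0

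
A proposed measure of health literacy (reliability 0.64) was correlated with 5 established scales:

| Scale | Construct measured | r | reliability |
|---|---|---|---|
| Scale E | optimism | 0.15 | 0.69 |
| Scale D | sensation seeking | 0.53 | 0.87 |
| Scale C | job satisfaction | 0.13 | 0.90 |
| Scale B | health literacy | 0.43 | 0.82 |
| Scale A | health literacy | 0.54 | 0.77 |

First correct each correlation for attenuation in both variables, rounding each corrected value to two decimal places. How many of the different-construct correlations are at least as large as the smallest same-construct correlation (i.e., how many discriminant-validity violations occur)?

1

Disattenuated r (r / √(r_scale · r_new)):
  Scale E (disc): 0.15 / √(0.69·0.64) = 0.23
  Scale D (disc): 0.53 / √(0.87·0.64) = 0.71
  Scale C (disc): 0.13 / √(0.90·0.64) = 0.17
  Scale B (conv): 0.43 / √(0.82·0.64) = 0.59
  Scale A (conv): 0.54 / √(0.77·0.64) = 0.77
Smallest convergent = 0.59. Discriminant values: 0.23, 0.71, 0.17; count ≥ 0.59 → 1.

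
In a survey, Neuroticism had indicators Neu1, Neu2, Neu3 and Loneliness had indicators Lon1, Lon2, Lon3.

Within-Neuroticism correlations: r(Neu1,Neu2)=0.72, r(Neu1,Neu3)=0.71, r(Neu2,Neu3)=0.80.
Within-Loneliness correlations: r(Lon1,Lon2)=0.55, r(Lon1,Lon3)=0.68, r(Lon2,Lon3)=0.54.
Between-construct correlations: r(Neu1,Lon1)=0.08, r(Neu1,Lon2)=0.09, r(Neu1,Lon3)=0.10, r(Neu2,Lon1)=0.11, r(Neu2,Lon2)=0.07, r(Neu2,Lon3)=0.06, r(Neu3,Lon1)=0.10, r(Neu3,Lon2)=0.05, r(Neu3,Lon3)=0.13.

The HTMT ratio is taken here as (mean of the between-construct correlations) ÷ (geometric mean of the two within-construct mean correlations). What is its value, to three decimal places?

0.133

Mean heterotrait r = 0.79/9 = 0.0878.
Mean within-Neu = 2.23/3 = 0.7433; mean within-Lon = 1.77/3 = 0.5900.
Geometric mean = √(0.7433 × 0.5900) = 0.6622.
HTMT = 0.0878 / 0.6622 = 0.133.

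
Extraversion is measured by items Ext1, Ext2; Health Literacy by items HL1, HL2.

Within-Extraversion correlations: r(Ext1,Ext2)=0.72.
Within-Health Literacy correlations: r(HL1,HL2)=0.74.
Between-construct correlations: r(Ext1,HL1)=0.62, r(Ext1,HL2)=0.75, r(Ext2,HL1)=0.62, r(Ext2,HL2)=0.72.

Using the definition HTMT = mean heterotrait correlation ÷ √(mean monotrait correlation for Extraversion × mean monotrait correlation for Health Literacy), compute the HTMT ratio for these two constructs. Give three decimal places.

Mean heterotrait r = 2.71/4 = 0.6775.
Mean within-Ext = 0.72/1 = 0.7200; mean within-HL = 0.74/1 = 0.7400.
Geometric mean = √(0.7200 × 0.7400) = 0.7299.
HTMT = 0.6775 / 0.7299 = 0.928.

0.928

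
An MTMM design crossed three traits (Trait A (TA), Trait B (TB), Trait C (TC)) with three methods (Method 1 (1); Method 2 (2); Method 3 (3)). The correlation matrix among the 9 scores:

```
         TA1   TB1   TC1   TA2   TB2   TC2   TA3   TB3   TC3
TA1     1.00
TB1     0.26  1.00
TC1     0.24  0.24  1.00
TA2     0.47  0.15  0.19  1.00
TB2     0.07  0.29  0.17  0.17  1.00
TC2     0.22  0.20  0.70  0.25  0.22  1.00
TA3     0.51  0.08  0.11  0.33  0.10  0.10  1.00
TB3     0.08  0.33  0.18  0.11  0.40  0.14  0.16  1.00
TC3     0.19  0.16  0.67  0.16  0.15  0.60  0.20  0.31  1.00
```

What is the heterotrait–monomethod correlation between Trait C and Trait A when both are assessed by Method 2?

0.25

Different traits, same method: r(TC2, TA2) = 0.25.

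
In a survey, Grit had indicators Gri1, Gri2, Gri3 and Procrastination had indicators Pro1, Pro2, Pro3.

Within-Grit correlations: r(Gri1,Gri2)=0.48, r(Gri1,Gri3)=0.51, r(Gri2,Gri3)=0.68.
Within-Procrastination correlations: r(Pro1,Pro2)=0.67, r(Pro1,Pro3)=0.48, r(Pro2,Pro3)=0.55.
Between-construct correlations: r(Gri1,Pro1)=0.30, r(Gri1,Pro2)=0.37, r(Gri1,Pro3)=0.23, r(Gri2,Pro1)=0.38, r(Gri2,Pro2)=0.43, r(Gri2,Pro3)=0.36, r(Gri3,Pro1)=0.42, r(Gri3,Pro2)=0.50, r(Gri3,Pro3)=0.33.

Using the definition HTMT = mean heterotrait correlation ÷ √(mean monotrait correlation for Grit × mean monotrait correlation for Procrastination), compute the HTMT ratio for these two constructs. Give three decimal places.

0.657

Mean between = 3.32/9 = 0.3689.
Mean within-Gri = 1.67/3 = 0.5567; mean within-Pro = 1.70/3 = 0.5667.
Geometric mean = √(0.5567 × 0.5667) = 0.5617.
HTMT = 0.3689 / 0.5617 = 0.657.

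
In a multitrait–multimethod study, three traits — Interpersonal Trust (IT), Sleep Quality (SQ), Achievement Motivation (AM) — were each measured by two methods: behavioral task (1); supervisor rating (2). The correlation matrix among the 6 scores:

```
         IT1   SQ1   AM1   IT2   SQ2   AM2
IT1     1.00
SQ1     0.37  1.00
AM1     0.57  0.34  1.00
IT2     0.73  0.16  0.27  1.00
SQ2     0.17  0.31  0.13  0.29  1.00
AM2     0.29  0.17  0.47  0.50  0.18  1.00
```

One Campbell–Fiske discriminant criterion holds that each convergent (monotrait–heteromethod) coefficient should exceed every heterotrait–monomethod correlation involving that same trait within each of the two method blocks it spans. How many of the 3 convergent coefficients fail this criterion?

Each convergent coefficient versus the relevant comparison correlations:
IT (methods 1·2): 0.73 vs {0.37, 0.29, 0.57, 0.50} → pass.
SQ (methods 1·2): 0.31 vs {0.37, 0.29, 0.34, 0.18} → fail.
AM (methods 1·2): 0.47 vs {0.57, 0.50, 0.34, 0.18} → fail.
2 of 3 fail.

2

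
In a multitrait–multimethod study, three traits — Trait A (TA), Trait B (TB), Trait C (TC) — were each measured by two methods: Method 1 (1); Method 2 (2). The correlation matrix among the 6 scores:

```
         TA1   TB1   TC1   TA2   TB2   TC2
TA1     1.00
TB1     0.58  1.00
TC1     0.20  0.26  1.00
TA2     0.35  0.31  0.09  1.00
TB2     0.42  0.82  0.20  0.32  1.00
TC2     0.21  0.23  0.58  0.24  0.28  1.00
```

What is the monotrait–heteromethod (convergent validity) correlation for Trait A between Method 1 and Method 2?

0.35

Same trait (TA), different methods: r(TA1, TA2) = 0.35.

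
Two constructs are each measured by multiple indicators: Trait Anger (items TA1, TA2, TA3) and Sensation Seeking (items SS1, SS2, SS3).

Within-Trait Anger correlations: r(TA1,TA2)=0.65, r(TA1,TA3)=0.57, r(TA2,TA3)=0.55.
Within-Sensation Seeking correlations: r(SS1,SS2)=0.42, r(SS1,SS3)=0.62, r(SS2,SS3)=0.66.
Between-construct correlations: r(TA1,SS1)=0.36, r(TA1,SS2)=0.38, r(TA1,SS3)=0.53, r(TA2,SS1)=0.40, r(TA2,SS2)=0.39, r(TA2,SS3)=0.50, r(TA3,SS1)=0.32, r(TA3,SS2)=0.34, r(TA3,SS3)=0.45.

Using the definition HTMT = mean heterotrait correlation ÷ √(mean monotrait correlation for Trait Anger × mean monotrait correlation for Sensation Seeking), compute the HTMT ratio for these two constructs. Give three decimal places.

Between-construct mean = 3.67/9 = 0.4078.
Mean within-TA = 1.77/3 = 0.5900; mean within-SS = 1.70/3 = 0.5667.
Geometric mean = √(0.5900 × 0.5667) = 0.5782.
HTMT = 0.4078 / 0.5782 = 0.705.

0.705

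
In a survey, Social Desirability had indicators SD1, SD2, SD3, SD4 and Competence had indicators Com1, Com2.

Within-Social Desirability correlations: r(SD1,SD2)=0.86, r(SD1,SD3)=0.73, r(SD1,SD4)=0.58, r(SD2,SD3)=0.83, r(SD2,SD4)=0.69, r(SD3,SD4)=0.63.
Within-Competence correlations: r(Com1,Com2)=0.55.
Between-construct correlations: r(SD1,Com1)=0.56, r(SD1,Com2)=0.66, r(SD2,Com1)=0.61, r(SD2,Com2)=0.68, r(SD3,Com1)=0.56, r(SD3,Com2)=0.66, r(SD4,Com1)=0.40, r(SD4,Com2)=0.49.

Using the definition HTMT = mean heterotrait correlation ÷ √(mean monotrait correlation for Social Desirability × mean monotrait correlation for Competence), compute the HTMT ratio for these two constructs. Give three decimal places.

Mean between = 4.62/8 = 0.5775.
Mean within-SD = 4.32/6 = 0.7200; mean within-Com = 0.55/1 = 0.5500.
Geometric mean = √(0.7200 × 0.5500) = 0.6293.
HTMT = 0.5775 / 0.6293 = 0.918.

0.918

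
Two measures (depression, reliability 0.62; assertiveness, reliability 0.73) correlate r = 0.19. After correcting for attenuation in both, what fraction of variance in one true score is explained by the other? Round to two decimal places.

Disattenuated r = 0.19 / √(0.62 × 0.73) = 0.19 / 0.6728 = 0.2824.
Shared true-score variance = 0.2824² = 0.0797 ≈ 0.08.

0.08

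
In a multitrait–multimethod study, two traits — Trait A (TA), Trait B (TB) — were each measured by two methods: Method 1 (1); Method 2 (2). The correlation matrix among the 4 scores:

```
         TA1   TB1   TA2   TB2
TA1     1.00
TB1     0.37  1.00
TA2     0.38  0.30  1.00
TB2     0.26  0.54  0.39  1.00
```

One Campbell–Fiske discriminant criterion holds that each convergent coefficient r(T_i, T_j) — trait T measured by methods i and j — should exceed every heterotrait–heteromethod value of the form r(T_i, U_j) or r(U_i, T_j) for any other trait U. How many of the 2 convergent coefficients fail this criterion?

Checking each validity diagonal entry against its comparison values:
TA (methods 1·2): 0.38 vs {0.26, 0.30} → pass.
TB (methods 1·2): 0.54 vs {0.30, 0.26} → pass.
0 of 2 fail.

0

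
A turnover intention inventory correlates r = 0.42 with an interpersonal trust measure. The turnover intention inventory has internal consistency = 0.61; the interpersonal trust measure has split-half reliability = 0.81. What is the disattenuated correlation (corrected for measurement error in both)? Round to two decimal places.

r_true = r_obs / √(r_xx · r_yy) = 0.42 / √(0.61 × 0.81) = 0.42 / √0.4941 = 0.42 / 0.7029 ≈ 0.60.

0.60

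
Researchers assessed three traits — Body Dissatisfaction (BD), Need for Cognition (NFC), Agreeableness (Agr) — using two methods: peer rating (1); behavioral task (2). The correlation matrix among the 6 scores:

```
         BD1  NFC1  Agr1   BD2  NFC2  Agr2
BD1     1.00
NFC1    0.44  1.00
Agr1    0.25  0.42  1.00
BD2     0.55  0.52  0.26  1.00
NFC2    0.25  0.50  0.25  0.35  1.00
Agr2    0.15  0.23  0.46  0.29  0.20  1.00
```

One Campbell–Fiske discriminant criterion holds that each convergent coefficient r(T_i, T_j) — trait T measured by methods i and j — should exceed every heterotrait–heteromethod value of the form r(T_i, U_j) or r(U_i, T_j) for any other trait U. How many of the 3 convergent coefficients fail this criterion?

1

Checking each validity diagonal entry against its comparison values:
BD (methods 1·2): 0.55 vs {0.25, 0.52, 0.15, 0.26} → pass.
NFC (methods 1·2): 0.50 vs {0.52, 0.25, 0.23, 0.25} → fail.
Agr (methods 1·2): 0.46 vs {0.26, 0.15, 0.25, 0.23} → pass.
1 of 3 fail.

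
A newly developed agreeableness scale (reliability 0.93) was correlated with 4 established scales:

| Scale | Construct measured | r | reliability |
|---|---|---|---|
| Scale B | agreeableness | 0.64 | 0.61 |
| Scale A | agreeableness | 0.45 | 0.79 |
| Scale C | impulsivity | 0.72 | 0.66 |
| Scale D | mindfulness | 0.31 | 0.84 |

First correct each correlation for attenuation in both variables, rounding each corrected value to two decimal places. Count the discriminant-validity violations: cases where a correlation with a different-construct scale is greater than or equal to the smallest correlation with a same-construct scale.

1

Disattenuated r (r / √(r_scale · r_new)):
  Scale B (conv): 0.64 / √(0.61·0.93) = 0.85
  Scale A (conv): 0.45 / √(0.79·0.93) = 0.52
  Scale C (disc): 0.72 / √(0.66·0.93) = 0.92
  Scale D (disc): 0.31 / √(0.84·0.93) = 0.35
Smallest convergent = 0.52. Discriminant values: 0.92, 0.35; count ≥ 0.52 → 1.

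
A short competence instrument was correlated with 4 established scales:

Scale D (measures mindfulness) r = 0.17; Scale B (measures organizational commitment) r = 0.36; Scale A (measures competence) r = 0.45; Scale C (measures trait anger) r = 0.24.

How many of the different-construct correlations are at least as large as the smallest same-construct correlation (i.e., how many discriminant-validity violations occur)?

0

Convergent (same construct = competence): Scale A.
Smallest convergent = 0.45. Discriminant values: 0.17, 0.36, 0.24; count ≥ 0.45 → 0.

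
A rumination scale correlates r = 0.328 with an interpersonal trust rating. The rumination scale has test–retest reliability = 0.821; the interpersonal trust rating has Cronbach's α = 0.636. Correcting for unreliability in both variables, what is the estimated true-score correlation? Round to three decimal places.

0.454

r_true = r_obs / √(r_xx · r_yy) = 0.328 / √(0.821 × 0.636) = 0.328 / √0.522156 = 0.328 / 0.7226 ≈ 0.454.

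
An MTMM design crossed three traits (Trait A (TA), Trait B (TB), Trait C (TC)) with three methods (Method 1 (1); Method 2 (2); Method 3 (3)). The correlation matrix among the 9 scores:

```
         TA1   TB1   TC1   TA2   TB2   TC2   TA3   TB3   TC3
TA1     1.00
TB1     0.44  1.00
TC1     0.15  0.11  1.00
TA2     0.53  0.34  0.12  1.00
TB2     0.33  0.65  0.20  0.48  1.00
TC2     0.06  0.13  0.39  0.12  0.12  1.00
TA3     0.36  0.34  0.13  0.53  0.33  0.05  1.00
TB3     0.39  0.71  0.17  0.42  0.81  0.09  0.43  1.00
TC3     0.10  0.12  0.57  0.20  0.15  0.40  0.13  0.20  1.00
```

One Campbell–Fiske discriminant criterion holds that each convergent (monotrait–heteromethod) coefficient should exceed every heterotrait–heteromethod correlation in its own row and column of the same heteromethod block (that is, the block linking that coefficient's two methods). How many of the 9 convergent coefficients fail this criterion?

1

Convergent coefficients and their comparison sets:
TA (methods 1·2): 0.53 vs {0.33, 0.34, 0.06, 0.12} → pass.
TA (methods 1·3): 0.36 vs {0.39, 0.34, 0.10, 0.13} → fail.
TA (methods 2·3): 0.53 vs {0.42, 0.33, 0.20, 0.05} → pass.
TB (methods 1·2): 0.65 vs {0.34, 0.33, 0.13, 0.20} → pass.
TB (methods 1·3): 0.71 vs {0.34, 0.39, 0.12, 0.17} → pass.
TB (methods 2·3): 0.81 vs {0.33, 0.42, 0.15, 0.09} → pass.
TC (methods 1·2): 0.39 vs {0.12, 0.06, 0.20, 0.13} → pass.
TC (methods 1·3): 0.57 vs {0.13, 0.10, 0.17, 0.12} → pass.
TC (methods 2·3): 0.40 vs {0.05, 0.20, 0.09, 0.15} → pass.
1 of 9 fail.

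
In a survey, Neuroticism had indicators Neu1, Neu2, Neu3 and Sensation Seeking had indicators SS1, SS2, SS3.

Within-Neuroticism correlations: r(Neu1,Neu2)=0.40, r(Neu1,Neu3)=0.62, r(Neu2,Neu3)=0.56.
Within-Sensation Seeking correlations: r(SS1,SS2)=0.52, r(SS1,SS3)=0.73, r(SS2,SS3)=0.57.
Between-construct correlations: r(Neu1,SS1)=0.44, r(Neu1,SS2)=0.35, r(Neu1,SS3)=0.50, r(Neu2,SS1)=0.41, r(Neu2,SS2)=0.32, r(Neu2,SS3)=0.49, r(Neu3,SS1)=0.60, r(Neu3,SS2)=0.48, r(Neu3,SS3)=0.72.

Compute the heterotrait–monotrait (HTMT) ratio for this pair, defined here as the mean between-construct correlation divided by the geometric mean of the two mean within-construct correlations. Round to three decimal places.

0.847

Mean heterotrait r = 4.31/9 = 0.4789.
Mean within-Neu = 1.58/3 = 0.5267; mean within-SS = 1.82/3 = 0.6067.
Geometric mean = √(0.5267 × 0.6067) = 0.5653.
HTMT = 0.4789 / 0.5653 = 0.847.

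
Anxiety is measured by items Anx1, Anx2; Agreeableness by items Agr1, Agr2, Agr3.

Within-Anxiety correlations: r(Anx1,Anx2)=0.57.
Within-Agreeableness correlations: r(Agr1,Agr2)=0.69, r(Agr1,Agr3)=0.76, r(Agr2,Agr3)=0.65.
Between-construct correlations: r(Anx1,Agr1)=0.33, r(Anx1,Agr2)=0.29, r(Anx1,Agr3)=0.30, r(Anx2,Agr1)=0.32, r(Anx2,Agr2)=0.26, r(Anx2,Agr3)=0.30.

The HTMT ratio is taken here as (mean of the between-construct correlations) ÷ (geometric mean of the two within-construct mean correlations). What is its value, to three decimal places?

Between-construct mean = 1.80/6 = 0.3000.
Mean within-Anx = 0.57/1 = 0.5700; mean within-Agr = 2.10/3 = 0.7000.
Geometric mean = √(0.5700 × 0.7000) = 0.6317.
HTMT = 0.3000 / 0.6317 = 0.475.

0.475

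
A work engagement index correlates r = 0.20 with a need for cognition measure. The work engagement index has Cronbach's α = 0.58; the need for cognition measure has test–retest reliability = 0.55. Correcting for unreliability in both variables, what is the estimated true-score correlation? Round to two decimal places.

r_true = r_obs / √(r_xx · r_yy) = 0.20 / √(0.58 × 0.55) = 0.20 / √0.3190 = 0.20 / 0.5648 ≈ 0.35.

0.35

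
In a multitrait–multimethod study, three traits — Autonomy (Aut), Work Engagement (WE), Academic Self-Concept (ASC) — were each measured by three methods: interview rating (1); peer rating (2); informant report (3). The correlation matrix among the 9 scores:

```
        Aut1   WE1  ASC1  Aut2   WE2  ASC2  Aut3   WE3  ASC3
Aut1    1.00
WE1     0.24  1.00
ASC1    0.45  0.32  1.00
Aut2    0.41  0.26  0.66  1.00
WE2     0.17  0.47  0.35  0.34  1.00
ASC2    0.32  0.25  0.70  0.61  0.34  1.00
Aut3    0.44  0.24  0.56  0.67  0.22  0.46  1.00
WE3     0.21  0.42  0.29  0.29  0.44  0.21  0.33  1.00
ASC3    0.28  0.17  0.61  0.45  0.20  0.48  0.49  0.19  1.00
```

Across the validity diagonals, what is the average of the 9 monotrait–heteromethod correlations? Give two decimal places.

0.52

Convergent values: 0.41, 0.44, 0.67, 0.47, 0.42, 0.44, 0.70, 0.61, 0.48; mean = 4.64/9 = 0.52.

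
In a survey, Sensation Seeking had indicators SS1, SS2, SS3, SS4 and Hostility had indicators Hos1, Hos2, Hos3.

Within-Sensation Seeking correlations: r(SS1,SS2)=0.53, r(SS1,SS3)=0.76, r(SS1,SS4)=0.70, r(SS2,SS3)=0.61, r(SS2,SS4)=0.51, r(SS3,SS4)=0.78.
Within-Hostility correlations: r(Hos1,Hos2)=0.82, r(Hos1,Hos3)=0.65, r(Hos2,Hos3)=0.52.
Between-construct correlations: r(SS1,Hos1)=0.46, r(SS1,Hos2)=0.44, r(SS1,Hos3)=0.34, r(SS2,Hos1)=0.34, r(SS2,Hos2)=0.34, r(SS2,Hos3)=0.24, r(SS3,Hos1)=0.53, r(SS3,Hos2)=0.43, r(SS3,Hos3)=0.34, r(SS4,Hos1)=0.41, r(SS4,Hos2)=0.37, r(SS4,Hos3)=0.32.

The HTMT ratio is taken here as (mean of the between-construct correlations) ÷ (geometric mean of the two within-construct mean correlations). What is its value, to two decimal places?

Mean heterotrait r = 4.56/12 = 0.3800.
Mean within-SS = 3.89/6 = 0.6483; mean within-Hos = 1.99/3 = 0.6633.
Geometric mean = √(0.6483 × 0.6633) = 0.6558.
HTMT = 0.3800 / 0.6558 = 0.58.

0.58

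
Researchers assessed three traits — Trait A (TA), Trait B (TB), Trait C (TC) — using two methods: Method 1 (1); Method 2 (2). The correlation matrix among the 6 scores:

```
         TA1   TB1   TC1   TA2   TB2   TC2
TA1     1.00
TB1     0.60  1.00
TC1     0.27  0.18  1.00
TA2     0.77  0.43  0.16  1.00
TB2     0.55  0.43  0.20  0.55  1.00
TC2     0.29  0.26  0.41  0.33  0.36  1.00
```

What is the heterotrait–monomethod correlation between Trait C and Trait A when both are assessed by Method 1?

Different traits, same method: r(TC1, TA1) = 0.27.

0.27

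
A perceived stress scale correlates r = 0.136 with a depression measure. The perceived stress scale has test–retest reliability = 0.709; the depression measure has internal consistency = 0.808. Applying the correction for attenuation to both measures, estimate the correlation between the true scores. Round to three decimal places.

0.180

r_true = r_obs / √(r_xx · r_yy) = 0.136 / √(0.709 × 0.808) = 0.136 / √0.572872 = 0.136 / 0.7569 ≈ 0.180.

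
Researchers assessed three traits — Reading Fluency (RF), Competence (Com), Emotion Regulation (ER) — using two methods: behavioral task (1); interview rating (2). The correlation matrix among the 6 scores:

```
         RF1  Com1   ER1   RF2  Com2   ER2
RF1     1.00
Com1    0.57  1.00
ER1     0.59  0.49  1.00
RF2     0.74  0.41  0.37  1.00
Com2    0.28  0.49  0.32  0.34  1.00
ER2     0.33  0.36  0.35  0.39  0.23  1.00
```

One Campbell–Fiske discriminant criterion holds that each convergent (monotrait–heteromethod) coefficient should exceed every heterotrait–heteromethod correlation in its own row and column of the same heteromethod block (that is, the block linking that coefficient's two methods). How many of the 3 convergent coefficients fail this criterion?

1

Each convergent coefficient versus the relevant comparison correlations:
RF (methods 1·2): 0.74 vs {0.28, 0.41, 0.33, 0.37} → pass.
Com (methods 1·2): 0.49 vs {0.41, 0.28, 0.36, 0.32} → pass.
ER (methods 1·2): 0.35 vs {0.37, 0.33, 0.32, 0.36} → fail.
1 of 3 fail.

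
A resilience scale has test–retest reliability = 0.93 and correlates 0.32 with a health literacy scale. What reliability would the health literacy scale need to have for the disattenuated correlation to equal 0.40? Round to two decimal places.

0.69

r_true = r_obs / √(r_xx · r_yy) ⇒ 0.40 = 0.32 / √(0.93 · r_yy).
√(0.93 · r_yy) = 0.32 / 0.40 = 0.8000; 0.93 · r_yy = 0.6400; r_yy = 0.6400 / 0.93 ≈ 0.69.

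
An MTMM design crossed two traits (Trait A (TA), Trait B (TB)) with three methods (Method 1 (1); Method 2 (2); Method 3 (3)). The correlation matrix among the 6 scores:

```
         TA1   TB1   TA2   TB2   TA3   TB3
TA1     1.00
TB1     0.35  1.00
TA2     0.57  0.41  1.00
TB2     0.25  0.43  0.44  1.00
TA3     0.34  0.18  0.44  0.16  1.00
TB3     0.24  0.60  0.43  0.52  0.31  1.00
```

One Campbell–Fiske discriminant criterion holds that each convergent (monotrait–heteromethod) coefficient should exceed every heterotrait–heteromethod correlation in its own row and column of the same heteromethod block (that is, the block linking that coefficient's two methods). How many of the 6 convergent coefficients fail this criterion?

Each convergent coefficient versus the relevant comparison correlations:
TA (methods 1·2): 0.57 vs {0.25, 0.41} → pass.
TA (methods 1·3): 0.34 vs {0.24, 0.18} → pass.
TA (methods 2·3): 0.44 vs {0.43, 0.16} → pass.
TB (methods 1·2): 0.43 vs {0.41, 0.25} → pass.
TB (methods 1·3): 0.60 vs {0.18, 0.24} → pass.
TB (methods 2·3): 0.52 vs {0.16, 0.43} → pass.
0 of 6 fail.

0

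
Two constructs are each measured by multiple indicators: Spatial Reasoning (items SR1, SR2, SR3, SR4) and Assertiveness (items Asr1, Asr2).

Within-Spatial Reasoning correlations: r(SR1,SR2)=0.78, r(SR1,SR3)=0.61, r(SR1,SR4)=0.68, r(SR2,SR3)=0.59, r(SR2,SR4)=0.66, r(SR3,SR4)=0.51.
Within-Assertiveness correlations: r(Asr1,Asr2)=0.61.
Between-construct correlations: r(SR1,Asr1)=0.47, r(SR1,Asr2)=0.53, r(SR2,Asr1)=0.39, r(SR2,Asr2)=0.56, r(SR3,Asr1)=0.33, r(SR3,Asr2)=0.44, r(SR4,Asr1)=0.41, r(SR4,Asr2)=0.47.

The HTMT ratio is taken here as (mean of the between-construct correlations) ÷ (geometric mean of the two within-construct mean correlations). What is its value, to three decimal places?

0.721

Mean between = 3.60/8 = 0.4500.
Mean within-SR = 3.83/6 = 0.6383; mean within-Asr = 0.61/1 = 0.6100.
Geometric mean = √(0.6383 × 0.6100) = 0.6240.
HTMT = 0.4500 / 0.6240 = 0.721.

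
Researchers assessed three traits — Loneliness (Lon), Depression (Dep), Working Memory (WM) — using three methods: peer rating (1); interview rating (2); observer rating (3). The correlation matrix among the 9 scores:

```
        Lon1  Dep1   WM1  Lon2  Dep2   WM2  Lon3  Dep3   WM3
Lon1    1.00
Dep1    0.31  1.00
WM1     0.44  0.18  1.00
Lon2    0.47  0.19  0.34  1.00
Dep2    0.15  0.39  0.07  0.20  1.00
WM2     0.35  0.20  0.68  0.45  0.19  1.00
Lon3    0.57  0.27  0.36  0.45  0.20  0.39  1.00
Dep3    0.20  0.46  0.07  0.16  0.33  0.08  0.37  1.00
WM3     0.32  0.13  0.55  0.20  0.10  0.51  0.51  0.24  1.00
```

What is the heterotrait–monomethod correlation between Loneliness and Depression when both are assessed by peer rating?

Different traits, same method: r(Lon1, Dep1) = 0.31.

0.31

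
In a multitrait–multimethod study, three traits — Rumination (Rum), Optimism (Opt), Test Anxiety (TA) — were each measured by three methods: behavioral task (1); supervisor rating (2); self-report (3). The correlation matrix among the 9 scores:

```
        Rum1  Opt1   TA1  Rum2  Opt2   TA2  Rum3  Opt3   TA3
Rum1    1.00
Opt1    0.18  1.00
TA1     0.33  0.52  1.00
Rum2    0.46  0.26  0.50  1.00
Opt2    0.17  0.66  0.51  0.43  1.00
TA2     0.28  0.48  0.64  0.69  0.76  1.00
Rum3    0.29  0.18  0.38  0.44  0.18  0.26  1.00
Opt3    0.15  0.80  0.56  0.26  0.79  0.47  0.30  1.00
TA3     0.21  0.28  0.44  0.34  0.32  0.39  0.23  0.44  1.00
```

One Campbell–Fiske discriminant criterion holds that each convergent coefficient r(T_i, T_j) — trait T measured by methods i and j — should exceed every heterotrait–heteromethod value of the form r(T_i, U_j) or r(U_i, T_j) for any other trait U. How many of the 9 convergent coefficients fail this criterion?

4

Each convergent coefficient versus the relevant comparison correlations:
Rum (methods 1·2): 0.46 vs {0.17, 0.26, 0.28, 0.50} → fail.
Rum (methods 1·3): 0.29 vs {0.15, 0.18, 0.21, 0.38} → fail.
Rum (methods 2·3): 0.44 vs {0.26, 0.18, 0.34, 0.26} → pass.
Opt (methods 1·2): 0.66 vs {0.26, 0.17, 0.48, 0.51} → pass.
Opt (methods 1·3): 0.80 vs {0.18, 0.15, 0.28, 0.56} → pass.
Opt (methods 2·3): 0.79 vs {0.18, 0.26, 0.32, 0.47} → pass.
TA (methods 1·2): 0.64 vs {0.50, 0.28, 0.51, 0.48} → pass.
TA (methods 1·3): 0.44 vs {0.38, 0.21, 0.56, 0.28} → fail.
TA (methods 2·3): 0.39 vs {0.26, 0.34, 0.47, 0.32} → fail.
4 of 9 fail.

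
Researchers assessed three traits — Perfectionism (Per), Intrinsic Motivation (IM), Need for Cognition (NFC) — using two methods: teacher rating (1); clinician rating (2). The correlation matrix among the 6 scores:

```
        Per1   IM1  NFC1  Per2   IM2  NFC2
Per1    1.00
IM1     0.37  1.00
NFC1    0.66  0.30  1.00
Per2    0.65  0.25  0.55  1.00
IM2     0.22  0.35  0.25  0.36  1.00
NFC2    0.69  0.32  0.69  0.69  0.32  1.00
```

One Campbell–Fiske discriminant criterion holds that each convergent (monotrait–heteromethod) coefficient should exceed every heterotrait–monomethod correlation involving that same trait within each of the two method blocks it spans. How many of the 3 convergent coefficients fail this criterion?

Convergent coefficients and their comparison sets:
Per (methods 1·2): 0.65 vs {0.37, 0.36, 0.66, 0.69} → fail.
IM (methods 1·2): 0.35 vs {0.37, 0.36, 0.30, 0.32} → fail.
NFC (methods 1·2): 0.69 vs {0.66, 0.69, 0.30, 0.32} → fail.
3 of 3 fail.

3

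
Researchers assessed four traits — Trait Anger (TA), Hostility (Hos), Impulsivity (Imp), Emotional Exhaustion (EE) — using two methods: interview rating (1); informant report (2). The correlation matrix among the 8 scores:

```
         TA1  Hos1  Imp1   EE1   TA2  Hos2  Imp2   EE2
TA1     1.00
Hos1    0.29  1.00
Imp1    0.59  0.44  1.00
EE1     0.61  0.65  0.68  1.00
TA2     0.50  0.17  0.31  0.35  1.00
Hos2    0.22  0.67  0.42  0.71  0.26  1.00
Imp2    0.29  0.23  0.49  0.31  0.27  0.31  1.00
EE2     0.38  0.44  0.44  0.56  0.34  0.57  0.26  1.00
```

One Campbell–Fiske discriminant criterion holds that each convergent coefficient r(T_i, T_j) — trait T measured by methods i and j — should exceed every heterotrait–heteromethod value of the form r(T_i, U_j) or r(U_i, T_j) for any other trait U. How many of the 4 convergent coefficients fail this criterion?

2

Checking each validity diagonal entry against its comparison values:
TA (methods 1·2): 0.50 vs {0.22, 0.17, 0.29, 0.31, 0.38, 0.35} → pass.
Hos (methods 1·2): 0.67 vs {0.17, 0.22, 0.23, 0.42, 0.44, 0.71} → fail.
Imp (methods 1·2): 0.49 vs {0.31, 0.29, 0.42, 0.23, 0.44, 0.31} → pass.
EE (methods 1·2): 0.56 vs {0.35, 0.38, 0.71, 0.44, 0.31, 0.44} → fail.
2 of 4 fail.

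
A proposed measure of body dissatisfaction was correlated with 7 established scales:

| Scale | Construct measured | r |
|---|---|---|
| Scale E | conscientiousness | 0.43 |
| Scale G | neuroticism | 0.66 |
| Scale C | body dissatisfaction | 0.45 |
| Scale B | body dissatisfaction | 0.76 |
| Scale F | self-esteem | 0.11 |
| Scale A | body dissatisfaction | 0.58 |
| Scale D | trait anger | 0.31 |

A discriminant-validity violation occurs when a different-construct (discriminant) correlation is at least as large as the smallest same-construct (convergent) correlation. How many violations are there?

1

Convergent (same construct = body dissatisfaction): Scale C, Scale B, Scale A.
Smallest convergent = 0.45. Discriminant values: 0.43, 0.66, 0.11, 0.31; count ≥ 0.45 → 1.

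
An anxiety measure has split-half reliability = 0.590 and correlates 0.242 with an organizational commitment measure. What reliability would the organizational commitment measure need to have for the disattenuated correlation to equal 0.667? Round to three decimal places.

r_true = r_obs / √(r_xx · r_yy) ⇒ 0.667 = 0.242 / √(0.590 · r_yy).
√(0.590 · r_yy) = 0.242 / 0.667 = 0.3628; 0.590 · r_yy = 0.1316; r_yy = 0.1316 / 0.590 ≈ 0.223.

0.223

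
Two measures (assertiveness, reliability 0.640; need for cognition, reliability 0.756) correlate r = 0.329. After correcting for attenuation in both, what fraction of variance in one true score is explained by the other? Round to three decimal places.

0.224

Disattenuated r = 0.329 / √(0.640 × 0.756) = 0.329 / 0.6956 = 0.4730.
Shared true-score variance = 0.4730² = 0.2237 ≈ 0.224.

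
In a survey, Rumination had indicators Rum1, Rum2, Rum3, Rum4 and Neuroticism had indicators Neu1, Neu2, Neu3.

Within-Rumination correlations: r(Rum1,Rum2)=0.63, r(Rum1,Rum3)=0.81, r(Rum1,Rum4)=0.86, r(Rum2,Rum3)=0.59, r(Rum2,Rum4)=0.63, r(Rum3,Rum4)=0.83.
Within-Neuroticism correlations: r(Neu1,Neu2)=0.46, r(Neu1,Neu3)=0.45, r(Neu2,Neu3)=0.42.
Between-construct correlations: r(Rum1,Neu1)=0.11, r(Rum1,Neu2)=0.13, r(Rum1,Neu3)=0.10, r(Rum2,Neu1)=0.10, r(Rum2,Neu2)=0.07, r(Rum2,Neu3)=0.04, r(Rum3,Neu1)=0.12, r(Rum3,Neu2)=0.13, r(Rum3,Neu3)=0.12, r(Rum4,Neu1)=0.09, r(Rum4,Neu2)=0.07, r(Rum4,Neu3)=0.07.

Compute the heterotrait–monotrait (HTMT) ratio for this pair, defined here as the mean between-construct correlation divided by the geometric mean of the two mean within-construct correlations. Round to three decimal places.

Between-construct mean = 1.15/12 = 0.0958.
Mean within-Rum = 4.35/6 = 0.7250; mean within-Neu = 1.33/3 = 0.4433.
Geometric mean = √(0.7250 × 0.4433) = 0.5669.
HTMT = 0.0958 / 0.5669 = 0.169.

0.169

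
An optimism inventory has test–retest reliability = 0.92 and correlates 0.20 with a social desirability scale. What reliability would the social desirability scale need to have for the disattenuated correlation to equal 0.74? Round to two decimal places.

r_true = r_obs / √(r_xx · r_yy) ⇒ 0.74 = 0.20 / √(0.92 · r_yy).
√(0.92 · r_yy) = 0.20 / 0.74 = 0.2703; 0.92 · r_yy = 0.0731; r_yy = 0.0731 / 0.92 ≈ 0.08.

0.08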